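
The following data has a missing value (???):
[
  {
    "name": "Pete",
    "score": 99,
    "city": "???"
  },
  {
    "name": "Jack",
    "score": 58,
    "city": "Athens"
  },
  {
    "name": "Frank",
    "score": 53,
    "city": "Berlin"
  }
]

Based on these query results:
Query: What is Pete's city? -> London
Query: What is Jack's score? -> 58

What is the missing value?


The missing value is Pete's city
From query: Pete's city = London

ANSWER: London


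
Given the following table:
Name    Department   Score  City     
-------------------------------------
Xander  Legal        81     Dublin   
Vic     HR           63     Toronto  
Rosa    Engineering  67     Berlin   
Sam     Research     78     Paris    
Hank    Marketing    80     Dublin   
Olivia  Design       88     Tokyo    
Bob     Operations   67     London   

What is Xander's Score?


Row 1: Xander
Score = 81

ANSWER: 81


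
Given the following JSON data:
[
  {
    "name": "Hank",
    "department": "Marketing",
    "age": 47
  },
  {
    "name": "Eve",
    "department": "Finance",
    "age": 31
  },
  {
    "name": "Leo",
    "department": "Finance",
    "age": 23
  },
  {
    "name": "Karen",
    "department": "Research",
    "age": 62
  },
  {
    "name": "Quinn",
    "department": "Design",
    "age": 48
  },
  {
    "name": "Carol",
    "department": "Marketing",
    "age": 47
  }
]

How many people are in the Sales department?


Scanning records for department = Sales
  No matches found
Count: 0

ANSWER: 0


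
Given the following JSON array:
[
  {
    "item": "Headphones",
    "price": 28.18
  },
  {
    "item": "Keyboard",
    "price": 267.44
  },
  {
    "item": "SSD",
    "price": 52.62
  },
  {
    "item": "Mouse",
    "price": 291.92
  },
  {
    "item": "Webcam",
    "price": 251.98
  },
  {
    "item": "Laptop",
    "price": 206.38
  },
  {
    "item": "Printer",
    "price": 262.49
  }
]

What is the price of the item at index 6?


Array index 6 -> Printer
price = 262.49

ANSWER: 262.49


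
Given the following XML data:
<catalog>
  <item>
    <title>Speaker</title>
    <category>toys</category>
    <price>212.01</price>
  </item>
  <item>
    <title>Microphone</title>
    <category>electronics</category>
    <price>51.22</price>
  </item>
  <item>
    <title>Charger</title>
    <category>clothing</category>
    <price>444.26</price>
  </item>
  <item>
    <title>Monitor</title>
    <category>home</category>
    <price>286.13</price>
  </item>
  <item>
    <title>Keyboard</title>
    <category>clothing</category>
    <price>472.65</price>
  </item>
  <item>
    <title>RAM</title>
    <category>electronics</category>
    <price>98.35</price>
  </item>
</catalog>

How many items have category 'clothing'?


Scanning <item> elements for <category>clothing</category>:
  Item 3: Charger -> MATCH
  Item 5: Keyboard -> MATCH
Count: 2

ANSWER: 2


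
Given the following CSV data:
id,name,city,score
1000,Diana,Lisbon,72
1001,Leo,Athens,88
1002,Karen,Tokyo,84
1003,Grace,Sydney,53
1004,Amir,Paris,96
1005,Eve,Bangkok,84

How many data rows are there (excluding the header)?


Counting rows (excluding header):
Header: id,name,city,score
Data rows: 6

ANSWER: 6


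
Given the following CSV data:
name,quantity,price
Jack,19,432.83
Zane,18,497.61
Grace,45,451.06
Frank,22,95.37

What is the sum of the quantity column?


Values in 'quantity' column:
  Row 1: 19
  Row 2: 18
  Row 3: 45
  Row 4: 22
Sum = 19 + 18 + 45 + 22 = 104

ANSWER: 104


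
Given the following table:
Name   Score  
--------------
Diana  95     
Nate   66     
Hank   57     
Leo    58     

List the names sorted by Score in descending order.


Sorting by Score (descending):
  Diana: 95
  Nate: 66
  Leo: 58
  Hank: 57


ANSWER: Diana, Nate, Leo, Hank


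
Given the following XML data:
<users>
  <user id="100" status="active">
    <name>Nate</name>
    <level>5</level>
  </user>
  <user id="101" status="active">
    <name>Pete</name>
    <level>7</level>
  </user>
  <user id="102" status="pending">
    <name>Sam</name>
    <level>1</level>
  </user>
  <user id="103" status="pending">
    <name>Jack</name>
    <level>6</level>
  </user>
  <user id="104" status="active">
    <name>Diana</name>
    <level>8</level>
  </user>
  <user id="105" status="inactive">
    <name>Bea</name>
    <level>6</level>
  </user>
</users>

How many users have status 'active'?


Counting users with status='active':
  Nate (id=100) -> MATCH
  Pete (id=101) -> MATCH
  Diana (id=104) -> MATCH
Count: 3

ANSWER: 3


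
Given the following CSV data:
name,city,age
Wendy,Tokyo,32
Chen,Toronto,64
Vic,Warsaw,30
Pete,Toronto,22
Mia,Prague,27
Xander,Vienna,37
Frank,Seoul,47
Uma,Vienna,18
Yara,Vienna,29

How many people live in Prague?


Scanning city column for 'Prague':
  Row 5: Mia -> MATCH
Total matches: 1

ANSWER: 1


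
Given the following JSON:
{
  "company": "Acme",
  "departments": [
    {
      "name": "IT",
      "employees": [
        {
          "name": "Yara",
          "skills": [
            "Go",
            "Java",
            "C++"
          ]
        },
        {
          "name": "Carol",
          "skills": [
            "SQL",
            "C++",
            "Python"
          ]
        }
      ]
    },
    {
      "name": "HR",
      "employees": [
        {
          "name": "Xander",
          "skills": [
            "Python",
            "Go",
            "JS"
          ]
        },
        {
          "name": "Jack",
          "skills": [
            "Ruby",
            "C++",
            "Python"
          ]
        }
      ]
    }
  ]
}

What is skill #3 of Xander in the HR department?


Path: departments[1].employees[0].skills[2]
Value: JS

ANSWER: JS


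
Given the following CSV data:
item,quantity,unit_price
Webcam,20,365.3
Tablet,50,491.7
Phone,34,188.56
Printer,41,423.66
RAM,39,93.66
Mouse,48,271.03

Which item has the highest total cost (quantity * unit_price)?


Computing row totals:
  Webcam: 7306.0
  Tablet: 24585.0
  Phone: 6411.04
  Printer: 17370.06
  RAM: 3652.74
  Mouse: 13009.44
Maximum: Tablet (24585.0)

ANSWER: Tablet


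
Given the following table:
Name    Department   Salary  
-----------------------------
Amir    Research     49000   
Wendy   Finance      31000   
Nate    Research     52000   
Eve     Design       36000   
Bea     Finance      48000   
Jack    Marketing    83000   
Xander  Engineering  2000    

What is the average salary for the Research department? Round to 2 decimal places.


Research department members:
  Amir: 49000
  Nate: 52000
Sum = 101000
Count = 2
Average = 101000 / 2 = 50500.00

ANSWER: 50500.00


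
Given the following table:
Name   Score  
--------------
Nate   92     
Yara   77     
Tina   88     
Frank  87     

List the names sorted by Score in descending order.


Sorting by Score (descending):
  Nate: 92
  Tina: 88
  Frank: 87
  Yara: 77


ANSWER: Nate, Tina, Frank, Yara


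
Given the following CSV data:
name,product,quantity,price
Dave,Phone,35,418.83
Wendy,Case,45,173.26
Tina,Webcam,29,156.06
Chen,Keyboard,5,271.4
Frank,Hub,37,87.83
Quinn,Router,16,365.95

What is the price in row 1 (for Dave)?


Row 1: Dave
Column 'price' = 418.83

ANSWER: 418.83


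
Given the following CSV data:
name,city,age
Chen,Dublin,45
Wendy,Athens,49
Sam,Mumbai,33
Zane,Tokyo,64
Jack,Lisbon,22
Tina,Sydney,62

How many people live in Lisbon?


Scanning city column for 'Lisbon':
  Row 5: Jack -> MATCH
Total matches: 1

ANSWER: 1


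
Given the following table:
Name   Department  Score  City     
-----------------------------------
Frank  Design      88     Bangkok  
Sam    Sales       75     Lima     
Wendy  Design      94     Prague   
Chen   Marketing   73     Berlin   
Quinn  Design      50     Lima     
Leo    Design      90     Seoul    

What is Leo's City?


Row 6: Leo
City = Seoul

ANSWER: Seoul


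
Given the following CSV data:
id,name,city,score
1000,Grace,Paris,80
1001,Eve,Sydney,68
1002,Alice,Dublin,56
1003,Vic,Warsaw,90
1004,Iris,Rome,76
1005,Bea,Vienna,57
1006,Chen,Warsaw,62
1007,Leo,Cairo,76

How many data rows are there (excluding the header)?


Counting rows (excluding header):
Header: id,name,city,score
Data rows: 8

ANSWER: 8


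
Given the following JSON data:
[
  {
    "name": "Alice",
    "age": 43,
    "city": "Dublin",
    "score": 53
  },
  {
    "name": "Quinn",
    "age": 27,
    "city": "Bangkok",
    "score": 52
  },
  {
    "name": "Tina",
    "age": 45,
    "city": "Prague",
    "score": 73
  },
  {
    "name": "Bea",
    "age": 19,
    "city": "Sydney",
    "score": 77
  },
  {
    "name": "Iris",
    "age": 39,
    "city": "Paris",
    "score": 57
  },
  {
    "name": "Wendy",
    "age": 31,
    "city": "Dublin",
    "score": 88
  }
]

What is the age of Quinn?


Looking up record where name = Quinn
Record index: 1
Field 'age' = 27

ANSWER: 27


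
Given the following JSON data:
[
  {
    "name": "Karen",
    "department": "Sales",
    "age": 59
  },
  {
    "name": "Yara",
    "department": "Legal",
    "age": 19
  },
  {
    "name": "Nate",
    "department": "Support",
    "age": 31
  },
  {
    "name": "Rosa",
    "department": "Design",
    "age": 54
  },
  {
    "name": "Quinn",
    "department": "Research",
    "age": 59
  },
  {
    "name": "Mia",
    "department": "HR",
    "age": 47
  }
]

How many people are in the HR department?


Scanning records for department = HR
  Record 5: Mia
Count: 1

ANSWER: 1


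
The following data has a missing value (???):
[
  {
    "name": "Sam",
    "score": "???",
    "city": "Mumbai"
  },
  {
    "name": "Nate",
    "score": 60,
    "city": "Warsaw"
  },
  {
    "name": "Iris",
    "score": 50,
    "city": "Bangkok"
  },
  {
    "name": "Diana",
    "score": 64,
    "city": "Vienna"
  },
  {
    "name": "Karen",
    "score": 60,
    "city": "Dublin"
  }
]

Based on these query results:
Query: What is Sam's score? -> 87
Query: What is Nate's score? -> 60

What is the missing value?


The missing value is Sam's score
From query: Sam's score = 87

ANSWER: 87


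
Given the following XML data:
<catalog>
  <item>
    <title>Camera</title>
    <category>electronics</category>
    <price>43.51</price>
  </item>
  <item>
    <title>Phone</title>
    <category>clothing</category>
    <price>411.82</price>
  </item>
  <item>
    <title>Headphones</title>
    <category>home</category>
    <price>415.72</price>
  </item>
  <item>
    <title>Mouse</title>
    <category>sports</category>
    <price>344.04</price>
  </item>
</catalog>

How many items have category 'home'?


Scanning <item> elements for <category>home</category>:
  Item 3: Headphones -> MATCH
Count: 1

ANSWER: 1


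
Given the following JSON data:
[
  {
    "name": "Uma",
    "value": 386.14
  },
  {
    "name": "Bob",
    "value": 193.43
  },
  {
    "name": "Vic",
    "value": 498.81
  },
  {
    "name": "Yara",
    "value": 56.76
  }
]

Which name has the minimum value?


Comparing values:
  Uma: 386.14
  Bob: 193.43
  Vic: 498.81
  Yara: 56.76
Minimum: Yara (56.76)

ANSWER: Yara


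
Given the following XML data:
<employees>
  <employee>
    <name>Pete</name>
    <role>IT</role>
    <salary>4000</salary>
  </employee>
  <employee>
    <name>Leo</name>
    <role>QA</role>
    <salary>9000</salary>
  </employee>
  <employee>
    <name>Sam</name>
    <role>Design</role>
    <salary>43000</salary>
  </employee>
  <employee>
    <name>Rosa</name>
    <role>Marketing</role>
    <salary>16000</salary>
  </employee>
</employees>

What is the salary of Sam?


Searching for <employee> with <name>Sam</name>
Found at position 3
<salary>43000</salary>

ANSWER: 43000


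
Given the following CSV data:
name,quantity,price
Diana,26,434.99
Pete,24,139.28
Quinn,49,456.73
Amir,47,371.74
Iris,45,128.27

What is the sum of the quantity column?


Values in 'quantity' column:
  Row 1: 26
  Row 2: 24
  Row 3: 49
  Row 4: 47
  Row 5: 45
Sum = 26 + 24 + 49 + 47 + 45 = 191

ANSWER: 191


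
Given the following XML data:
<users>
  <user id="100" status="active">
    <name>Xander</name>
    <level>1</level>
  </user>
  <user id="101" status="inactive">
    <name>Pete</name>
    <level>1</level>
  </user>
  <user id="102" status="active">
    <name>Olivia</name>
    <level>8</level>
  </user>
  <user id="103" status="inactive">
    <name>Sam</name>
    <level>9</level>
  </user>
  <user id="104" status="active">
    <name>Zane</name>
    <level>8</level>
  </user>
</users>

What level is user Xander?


Finding user: Xander
<level>1</level>

ANSWER: 1


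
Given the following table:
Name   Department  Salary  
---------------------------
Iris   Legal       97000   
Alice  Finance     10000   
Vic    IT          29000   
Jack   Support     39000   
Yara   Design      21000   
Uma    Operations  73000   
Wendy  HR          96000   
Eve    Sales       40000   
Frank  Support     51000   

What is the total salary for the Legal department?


Legal department members:
  Iris: 97000
Total = 97000 = 97000

ANSWER: 97000


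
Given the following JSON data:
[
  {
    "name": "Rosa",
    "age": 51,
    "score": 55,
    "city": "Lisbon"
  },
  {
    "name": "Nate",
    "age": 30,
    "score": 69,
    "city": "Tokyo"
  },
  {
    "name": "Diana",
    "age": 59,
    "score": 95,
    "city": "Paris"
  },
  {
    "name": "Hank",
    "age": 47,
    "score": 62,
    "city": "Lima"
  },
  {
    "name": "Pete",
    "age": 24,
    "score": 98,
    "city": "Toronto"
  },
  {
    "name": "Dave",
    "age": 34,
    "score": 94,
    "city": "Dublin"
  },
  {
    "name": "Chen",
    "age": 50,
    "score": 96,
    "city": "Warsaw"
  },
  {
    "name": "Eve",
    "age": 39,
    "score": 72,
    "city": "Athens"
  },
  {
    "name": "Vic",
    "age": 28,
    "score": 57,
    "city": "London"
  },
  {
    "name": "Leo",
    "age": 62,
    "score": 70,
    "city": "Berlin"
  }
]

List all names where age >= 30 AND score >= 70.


Checking both conditions:
  Rosa (age=51, score=55) -> no
  Nate (age=30, score=69) -> no
  Diana (age=59, score=95) -> YES
  Hank (age=47, score=62) -> no
  Pete (age=24, score=98) -> no
  Dave (age=34, score=94) -> YES
  Chen (age=50, score=96) -> YES
  Eve (age=39, score=72) -> YES
  Vic (age=28, score=57) -> no
  Leo (age=62, score=70) -> YES


ANSWER: Diana, Dave, Chen, Eve, Leo


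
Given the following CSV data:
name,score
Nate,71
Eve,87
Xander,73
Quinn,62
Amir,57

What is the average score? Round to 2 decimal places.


Scores: 71, 87, 73, 62, 57
Sum = 350
Count = 5
Average = 350 / 5 = 70.00

ANSWER: 70.00


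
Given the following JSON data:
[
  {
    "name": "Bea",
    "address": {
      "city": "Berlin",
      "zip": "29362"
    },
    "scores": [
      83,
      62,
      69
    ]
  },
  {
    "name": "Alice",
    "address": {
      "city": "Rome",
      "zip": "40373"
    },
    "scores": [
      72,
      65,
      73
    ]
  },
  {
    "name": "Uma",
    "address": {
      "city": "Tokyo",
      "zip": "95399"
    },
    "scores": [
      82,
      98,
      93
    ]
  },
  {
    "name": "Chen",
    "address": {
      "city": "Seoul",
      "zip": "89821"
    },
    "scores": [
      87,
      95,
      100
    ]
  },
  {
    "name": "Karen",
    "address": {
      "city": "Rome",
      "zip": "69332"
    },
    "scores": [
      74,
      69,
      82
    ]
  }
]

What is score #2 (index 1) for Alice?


Path: records[1].scores[1]
Value: 65

ANSWER: 65


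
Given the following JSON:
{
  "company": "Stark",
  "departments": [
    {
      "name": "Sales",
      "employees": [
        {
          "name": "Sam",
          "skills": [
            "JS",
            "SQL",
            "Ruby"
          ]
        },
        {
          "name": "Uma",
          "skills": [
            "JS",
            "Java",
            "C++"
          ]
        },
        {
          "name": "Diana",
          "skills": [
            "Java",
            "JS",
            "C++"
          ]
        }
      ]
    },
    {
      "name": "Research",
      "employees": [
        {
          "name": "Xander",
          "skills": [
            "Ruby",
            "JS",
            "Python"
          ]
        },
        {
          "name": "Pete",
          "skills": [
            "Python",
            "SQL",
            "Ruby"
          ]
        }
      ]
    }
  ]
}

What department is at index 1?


Path: departments[1].name
Value: Research

ANSWER: Research


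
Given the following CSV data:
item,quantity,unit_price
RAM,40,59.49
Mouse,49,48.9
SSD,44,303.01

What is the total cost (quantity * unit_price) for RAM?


Row: RAM
quantity = 40
unit_price = 59.49
total = 40 * 59.49 = 2379.6

ANSWER: 2379.6


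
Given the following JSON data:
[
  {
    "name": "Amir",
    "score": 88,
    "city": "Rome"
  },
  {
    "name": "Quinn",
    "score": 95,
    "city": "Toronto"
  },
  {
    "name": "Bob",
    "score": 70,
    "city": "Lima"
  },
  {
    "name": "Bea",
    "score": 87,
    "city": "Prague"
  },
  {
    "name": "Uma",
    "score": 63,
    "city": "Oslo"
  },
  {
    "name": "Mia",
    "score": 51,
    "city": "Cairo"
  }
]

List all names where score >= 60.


Filtering records where score >= 60:
  Amir (score=88) -> YES
  Quinn (score=95) -> YES
  Bob (score=70) -> YES
  Bea (score=87) -> YES
  Uma (score=63) -> YES
  Mia (score=51) -> no


ANSWER: Amir, Quinn, Bob, Bea, Uma


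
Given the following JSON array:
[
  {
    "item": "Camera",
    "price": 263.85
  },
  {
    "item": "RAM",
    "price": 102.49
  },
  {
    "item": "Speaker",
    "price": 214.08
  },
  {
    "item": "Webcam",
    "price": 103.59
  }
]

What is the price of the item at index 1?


Array index 1 -> RAM
price = 102.49

ANSWER: 102.49


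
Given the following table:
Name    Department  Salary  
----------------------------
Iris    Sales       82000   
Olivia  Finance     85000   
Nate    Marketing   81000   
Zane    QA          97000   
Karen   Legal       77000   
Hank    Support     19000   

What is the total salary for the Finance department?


Finance department members:
  Olivia: 85000
Total = 85000 = 85000

ANSWER: 85000


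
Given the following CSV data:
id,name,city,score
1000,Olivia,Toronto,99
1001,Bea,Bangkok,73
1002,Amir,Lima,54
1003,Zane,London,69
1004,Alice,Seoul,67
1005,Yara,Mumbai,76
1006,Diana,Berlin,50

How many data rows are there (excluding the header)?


Counting rows (excluding header):
Header: id,name,city,score
Data rows: 7

ANSWER: 7


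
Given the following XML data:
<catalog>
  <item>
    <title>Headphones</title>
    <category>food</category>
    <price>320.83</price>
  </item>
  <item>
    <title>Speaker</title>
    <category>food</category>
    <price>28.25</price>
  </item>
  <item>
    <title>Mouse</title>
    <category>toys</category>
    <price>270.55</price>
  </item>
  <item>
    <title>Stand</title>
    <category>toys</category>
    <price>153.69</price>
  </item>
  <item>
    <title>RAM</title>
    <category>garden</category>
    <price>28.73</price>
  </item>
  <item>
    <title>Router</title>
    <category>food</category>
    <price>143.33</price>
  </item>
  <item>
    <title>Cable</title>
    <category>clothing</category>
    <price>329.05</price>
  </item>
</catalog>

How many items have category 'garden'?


Scanning <item> elements for <category>garden</category>:
  Item 5: RAM -> MATCH
Count: 1

ANSWER: 1


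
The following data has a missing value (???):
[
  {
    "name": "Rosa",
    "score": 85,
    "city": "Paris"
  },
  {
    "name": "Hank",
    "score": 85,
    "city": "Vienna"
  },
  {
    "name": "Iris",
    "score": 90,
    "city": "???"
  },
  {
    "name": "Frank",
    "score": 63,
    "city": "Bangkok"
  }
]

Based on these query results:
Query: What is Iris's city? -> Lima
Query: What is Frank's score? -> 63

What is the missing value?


The missing value is Iris's city
From query: Iris's city = Lima

ANSWER: Lima


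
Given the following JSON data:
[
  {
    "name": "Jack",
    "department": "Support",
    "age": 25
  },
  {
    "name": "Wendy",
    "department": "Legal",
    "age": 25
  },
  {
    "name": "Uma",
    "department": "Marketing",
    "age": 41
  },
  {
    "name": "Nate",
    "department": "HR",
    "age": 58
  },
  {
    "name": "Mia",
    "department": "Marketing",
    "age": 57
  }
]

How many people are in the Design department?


Scanning records for department = Design
  No matches found
Count: 0

ANSWER: 0


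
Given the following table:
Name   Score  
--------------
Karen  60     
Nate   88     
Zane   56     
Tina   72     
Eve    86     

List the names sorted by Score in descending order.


Sorting by Score (descending):
  Nate: 88
  Eve: 86
  Tina: 72
  Karen: 60
  Zane: 56


ANSWER: Nate, Eve, Tina, Karen, Zane


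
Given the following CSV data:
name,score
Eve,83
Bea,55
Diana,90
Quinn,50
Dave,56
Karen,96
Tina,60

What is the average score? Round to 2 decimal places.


Scores: 83, 55, 90, 50, 56, 96, 60
Sum = 490
Count = 7
Average = 490 / 7 = 70.00

ANSWER: 70.00


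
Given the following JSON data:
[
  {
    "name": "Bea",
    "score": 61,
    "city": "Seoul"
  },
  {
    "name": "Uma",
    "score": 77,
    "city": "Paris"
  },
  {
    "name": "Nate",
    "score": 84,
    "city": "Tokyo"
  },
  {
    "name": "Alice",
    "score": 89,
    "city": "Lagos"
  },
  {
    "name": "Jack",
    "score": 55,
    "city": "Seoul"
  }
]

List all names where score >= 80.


Filtering records where score >= 80:
  Bea (score=61) -> no
  Uma (score=77) -> no
  Nate (score=84) -> YES
  Alice (score=89) -> YES
  Jack (score=55) -> no


ANSWER: Nate, Alice


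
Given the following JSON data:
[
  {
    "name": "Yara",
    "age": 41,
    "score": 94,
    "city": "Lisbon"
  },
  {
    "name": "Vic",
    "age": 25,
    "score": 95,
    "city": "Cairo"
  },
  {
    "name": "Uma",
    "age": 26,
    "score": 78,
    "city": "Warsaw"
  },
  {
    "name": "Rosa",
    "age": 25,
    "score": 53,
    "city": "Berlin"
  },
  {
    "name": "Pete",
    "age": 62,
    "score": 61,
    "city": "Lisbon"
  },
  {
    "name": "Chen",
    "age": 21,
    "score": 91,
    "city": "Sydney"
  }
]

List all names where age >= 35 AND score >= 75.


Checking both conditions:
  Yara (age=41, score=94) -> YES
  Vic (age=25, score=95) -> no
  Uma (age=26, score=78) -> no
  Rosa (age=25, score=53) -> no
  Pete (age=62, score=61) -> no
  Chen (age=21, score=91) -> no


ANSWER: Yara


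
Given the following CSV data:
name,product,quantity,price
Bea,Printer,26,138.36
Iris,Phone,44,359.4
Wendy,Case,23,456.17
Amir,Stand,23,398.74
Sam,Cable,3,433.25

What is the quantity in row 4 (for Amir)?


Row 4: Amir
Column 'quantity' = 23

ANSWER: 23


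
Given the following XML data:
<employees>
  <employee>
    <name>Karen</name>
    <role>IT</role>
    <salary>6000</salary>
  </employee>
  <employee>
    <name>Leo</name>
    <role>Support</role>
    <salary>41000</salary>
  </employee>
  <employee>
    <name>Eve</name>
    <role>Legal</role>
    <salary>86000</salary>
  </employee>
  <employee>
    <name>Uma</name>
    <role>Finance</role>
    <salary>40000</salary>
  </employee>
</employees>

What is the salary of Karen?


Searching for <employee> with <name>Karen</name>
Found at position 1
<salary>6000</salary>

ANSWER: 6000


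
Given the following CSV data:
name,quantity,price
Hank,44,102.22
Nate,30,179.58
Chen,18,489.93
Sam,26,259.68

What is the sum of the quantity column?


Values in 'quantity' column:
  Row 1: 44
  Row 2: 30
  Row 3: 18
  Row 4: 26
Sum = 44 + 30 + 18 + 26 = 118

ANSWER: 118


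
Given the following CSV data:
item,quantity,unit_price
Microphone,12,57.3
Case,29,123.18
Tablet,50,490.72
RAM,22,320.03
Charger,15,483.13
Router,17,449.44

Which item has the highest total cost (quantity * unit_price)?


Computing row totals:
  Microphone: 687.6
  Case: 3572.22
  Tablet: 24536.0
  RAM: 7040.66
  Charger: 7246.95
  Router: 7640.48
Maximum: Tablet (24536.0)

ANSWER: Tablet


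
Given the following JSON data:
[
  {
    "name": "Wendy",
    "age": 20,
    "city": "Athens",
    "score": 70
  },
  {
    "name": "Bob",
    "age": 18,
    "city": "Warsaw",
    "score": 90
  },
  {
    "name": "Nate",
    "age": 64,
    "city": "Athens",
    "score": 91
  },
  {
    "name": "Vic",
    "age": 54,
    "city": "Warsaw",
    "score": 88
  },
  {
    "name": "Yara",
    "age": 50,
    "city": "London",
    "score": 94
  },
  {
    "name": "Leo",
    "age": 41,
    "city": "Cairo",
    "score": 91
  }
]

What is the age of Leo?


Looking up record where name = Leo
Record index: 5
Field 'age' = 41

ANSWER: 41


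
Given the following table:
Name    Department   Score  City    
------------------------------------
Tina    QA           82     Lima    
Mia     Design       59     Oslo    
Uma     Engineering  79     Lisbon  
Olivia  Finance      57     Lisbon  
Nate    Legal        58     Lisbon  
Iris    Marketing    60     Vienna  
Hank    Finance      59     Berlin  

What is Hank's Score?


Row 7: Hank
Score = 59

ANSWER: 59


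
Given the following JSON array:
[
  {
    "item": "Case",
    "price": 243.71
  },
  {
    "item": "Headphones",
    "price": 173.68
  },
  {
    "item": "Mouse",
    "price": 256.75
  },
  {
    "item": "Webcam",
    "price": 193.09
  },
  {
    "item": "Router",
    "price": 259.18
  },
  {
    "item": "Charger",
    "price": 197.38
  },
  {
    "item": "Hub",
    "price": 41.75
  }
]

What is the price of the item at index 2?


Array index 2 -> Mouse
price = 256.75

ANSWER: 256.75


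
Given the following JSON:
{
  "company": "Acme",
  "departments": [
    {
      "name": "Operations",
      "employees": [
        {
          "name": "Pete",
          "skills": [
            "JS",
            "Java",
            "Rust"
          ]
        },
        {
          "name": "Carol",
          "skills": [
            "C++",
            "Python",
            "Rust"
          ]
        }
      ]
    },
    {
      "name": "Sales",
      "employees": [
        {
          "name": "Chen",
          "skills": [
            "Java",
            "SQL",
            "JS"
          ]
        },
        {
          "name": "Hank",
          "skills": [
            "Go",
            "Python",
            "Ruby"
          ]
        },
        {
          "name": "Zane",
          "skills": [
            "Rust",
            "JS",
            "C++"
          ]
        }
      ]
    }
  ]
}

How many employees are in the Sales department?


Path: departments[1].employees
Count: 3

ANSWER: 3


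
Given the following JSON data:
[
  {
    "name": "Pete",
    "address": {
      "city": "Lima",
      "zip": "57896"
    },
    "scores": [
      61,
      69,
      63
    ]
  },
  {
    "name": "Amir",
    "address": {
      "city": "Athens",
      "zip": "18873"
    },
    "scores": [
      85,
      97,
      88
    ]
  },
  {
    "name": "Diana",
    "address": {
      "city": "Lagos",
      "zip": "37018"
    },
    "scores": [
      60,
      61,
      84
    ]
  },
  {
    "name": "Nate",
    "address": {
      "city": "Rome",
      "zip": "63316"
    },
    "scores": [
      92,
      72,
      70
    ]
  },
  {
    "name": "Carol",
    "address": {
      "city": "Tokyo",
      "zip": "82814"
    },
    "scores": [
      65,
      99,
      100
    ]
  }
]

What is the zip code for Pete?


Path: records[0].address.zip
Value: 57896

ANSWER: 57896


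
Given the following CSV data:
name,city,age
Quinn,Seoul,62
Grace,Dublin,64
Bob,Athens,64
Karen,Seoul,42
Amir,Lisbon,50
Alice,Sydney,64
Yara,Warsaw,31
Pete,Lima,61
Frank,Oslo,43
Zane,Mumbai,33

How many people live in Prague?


Scanning city column for 'Prague':
Total matches: 0

ANSWER: 0


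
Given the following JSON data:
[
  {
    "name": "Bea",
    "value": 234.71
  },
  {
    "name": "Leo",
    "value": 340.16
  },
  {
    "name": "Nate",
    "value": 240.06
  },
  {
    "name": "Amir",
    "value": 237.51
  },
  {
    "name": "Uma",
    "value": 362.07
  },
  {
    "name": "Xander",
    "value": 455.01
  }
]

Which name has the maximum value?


Comparing values:
  Bea: 234.71
  Leo: 340.16
  Nate: 240.06
  Amir: 237.51
  Uma: 362.07
  Xander: 455.01
Maximum: Xander (455.01)

ANSWER: Xander


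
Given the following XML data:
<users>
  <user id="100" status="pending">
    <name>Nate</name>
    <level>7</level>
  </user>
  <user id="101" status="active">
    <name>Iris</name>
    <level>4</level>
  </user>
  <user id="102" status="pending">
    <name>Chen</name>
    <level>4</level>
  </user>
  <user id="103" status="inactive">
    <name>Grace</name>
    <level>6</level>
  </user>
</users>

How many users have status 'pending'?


Counting users with status='pending':
  Nate (id=100) -> MATCH
  Chen (id=102) -> MATCH
Count: 2

ANSWER: 2


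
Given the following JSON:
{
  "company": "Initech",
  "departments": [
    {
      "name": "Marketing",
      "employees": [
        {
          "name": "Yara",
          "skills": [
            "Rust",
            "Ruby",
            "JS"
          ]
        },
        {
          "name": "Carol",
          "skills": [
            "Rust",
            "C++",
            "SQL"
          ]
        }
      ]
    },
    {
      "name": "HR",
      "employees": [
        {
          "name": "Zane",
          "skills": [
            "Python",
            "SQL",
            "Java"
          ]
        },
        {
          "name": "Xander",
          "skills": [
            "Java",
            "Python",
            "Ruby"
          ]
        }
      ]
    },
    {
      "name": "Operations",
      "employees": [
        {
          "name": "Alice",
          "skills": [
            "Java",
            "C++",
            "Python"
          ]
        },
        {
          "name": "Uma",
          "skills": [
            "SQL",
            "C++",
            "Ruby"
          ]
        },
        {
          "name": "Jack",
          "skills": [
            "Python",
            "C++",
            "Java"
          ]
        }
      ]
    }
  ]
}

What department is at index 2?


Path: departments[2].name
Value: Operations

ANSWER: Operations


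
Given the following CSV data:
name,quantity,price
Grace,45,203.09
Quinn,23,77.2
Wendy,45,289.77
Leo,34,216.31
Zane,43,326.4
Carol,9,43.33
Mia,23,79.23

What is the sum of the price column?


Values in 'price' column:
  Row 1: 203.09
  Row 2: 77.2
  Row 3: 289.77
  Row 4: 216.31
  Row 5: 326.4
  Row 6: 43.33
  Row 7: 79.23
Sum = 203.09 + 77.2 + 289.77 + 216.31 + 326.4 + 43.33 + 79.23 = 1235.33

ANSWER: 1235.33


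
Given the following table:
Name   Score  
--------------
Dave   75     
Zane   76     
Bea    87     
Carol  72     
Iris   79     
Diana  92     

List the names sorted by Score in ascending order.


Sorting by Score (ascending):
  Carol: 72
  Dave: 75
  Zane: 76
  Iris: 79
  Bea: 87
  Diana: 92


ANSWER: Carol, Dave, Zane, Iris, Bea, Diana


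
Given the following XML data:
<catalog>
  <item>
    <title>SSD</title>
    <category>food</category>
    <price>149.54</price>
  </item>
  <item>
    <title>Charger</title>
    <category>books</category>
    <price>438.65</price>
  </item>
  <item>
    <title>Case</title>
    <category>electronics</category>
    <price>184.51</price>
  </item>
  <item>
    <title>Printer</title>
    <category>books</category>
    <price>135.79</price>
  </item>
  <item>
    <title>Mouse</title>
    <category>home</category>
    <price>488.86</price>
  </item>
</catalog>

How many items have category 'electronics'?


Scanning <item> elements for <category>electronics</category>:
  Item 3: Case -> MATCH
Count: 1

ANSWER: 1


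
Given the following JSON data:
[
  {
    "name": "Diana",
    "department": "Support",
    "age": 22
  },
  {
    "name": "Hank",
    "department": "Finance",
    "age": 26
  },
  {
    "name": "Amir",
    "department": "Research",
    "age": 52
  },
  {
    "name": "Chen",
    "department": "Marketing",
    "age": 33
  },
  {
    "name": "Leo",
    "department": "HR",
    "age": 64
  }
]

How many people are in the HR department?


Scanning records for department = HR
  Record 4: Leo
Count: 1

ANSWER: 1


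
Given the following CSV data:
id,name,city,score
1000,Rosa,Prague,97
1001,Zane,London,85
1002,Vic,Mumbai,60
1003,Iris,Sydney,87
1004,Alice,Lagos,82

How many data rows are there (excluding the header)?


Counting rows (excluding header):
Header: id,name,city,score
Data rows: 5

ANSWER: 5


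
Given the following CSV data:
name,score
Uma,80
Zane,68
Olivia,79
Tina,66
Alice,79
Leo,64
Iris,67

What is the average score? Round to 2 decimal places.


Scores: 80, 68, 79, 66, 79, 64, 67
Sum = 503
Count = 7
Average = 503 / 7 = 71.86

ANSWER: 71.86


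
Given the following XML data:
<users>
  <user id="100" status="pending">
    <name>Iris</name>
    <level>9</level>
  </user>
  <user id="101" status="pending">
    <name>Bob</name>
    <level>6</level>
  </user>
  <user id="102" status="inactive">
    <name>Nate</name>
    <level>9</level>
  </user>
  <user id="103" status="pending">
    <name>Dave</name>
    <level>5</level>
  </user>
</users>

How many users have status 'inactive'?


Counting users with status='inactive':
  Nate (id=102) -> MATCH
Count: 1

ANSWER: 1


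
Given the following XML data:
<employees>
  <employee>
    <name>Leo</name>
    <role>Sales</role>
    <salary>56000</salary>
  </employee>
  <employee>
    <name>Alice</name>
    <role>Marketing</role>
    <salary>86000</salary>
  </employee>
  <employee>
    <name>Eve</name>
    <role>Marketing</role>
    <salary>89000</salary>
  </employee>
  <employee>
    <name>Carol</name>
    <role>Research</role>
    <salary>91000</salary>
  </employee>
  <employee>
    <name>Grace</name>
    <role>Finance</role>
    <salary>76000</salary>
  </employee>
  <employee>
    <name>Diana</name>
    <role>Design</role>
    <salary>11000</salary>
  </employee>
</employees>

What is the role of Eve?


Searching for <employee> with <name>Eve</name>
Found at position 3
<role>Marketing</role>

ANSWER: Marketing


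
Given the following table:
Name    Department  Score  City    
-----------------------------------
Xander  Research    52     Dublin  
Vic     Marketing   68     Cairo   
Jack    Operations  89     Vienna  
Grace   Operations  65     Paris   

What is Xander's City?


Row 1: Xander
City = Dublin

ANSWER: Dublin


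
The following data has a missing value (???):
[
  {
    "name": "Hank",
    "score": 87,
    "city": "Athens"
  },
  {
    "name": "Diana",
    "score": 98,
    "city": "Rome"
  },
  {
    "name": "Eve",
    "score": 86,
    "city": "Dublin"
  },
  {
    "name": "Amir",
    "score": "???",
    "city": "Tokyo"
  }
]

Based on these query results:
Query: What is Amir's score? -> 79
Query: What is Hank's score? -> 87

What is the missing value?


The missing value is Amir's score
From query: Amir's score = 79

ANSWER: 79


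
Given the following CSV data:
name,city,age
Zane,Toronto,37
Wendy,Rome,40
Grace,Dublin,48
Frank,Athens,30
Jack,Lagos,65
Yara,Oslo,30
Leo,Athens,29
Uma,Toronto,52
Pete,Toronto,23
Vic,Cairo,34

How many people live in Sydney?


Scanning city column for 'Sydney':
Total matches: 0

ANSWER: 0


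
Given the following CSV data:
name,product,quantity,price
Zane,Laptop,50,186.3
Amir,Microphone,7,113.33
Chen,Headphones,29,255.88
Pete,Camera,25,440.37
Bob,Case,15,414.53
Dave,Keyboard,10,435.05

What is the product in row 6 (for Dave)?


Row 6: Dave
Column 'product' = Keyboard

ANSWER: Keyboard


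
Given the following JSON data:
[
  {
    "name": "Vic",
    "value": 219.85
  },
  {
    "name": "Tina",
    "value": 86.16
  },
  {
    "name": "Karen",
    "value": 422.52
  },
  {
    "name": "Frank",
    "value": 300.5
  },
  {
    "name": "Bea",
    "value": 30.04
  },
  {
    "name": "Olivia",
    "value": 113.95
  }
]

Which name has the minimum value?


Comparing values:
  Vic: 219.85
  Tina: 86.16
  Karen: 422.52
  Frank: 300.5
  Bea: 30.04
  Olivia: 113.95
Minimum: Bea (30.04)

ANSWER: Bea


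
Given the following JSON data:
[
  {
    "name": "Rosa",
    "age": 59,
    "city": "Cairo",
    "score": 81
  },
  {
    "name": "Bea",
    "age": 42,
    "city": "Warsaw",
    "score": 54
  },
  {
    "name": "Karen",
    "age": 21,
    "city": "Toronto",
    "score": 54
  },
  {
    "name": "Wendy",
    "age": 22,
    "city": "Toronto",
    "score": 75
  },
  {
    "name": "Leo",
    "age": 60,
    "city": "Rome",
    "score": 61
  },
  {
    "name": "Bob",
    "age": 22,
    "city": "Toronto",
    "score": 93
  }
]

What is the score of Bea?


Looking up record where name = Bea
Record index: 1
Field 'score' = 54

ANSWER: 54


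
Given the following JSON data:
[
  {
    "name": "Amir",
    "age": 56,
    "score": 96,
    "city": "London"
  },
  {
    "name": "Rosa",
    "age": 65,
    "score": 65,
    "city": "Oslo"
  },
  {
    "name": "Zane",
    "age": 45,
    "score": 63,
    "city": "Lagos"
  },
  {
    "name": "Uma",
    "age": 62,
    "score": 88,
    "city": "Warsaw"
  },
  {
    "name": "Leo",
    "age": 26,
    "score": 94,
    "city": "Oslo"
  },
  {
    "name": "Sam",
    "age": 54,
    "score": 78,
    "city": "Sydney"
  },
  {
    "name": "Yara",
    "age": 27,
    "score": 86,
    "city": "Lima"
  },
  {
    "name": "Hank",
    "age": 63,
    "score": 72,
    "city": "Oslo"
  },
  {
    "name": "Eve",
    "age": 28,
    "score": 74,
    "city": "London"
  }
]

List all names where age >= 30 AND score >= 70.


Checking both conditions:
  Amir (age=56, score=96) -> YES
  Rosa (age=65, score=65) -> no
  Zane (age=45, score=63) -> no
  Uma (age=62, score=88) -> YES
  Leo (age=26, score=94) -> no
  Sam (age=54, score=78) -> YES
  Yara (age=27, score=86) -> no
  Hank (age=63, score=72) -> YES
  Eve (age=28, score=74) -> no


ANSWER: Amir, Uma, Sam, Hank


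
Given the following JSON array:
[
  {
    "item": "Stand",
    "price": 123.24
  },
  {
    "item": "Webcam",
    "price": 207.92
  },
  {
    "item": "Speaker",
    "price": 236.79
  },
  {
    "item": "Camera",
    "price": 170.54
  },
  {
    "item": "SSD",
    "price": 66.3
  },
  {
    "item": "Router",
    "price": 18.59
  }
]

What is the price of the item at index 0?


Array index 0 -> Stand
price = 123.24

ANSWER: 123.24


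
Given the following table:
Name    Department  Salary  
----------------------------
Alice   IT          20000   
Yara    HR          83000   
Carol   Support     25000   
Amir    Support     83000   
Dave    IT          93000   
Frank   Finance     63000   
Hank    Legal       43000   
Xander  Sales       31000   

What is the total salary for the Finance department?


Finance department members:
  Frank: 63000
Total = 63000 = 63000

ANSWER: 63000


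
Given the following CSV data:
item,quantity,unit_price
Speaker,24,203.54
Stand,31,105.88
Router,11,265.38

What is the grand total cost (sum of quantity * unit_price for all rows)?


Computing row totals:
  Speaker: 24 * 203.54 = 4884.96
  Stand: 31 * 105.88 = 3282.28
  Router: 11 * 265.38 = 2919.18
Grand total = 4884.96 + 3282.28 + 2919.18 = 11086.42

ANSWER: 11086.42


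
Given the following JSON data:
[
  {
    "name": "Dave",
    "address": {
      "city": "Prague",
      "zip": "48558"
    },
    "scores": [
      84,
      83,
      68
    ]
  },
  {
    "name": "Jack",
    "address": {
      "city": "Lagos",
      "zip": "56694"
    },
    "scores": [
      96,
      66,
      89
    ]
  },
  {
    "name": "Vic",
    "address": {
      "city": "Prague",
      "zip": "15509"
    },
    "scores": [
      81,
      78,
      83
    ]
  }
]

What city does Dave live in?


Path: records[0].address.city
Value: Prague

ANSWER: Prague


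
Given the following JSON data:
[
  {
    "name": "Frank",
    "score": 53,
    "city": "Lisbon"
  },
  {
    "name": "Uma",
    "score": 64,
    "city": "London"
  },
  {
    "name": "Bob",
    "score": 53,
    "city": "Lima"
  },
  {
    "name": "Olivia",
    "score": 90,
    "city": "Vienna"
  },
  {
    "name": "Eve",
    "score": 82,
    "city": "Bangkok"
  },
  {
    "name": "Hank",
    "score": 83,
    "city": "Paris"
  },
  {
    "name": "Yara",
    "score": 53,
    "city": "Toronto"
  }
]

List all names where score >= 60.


Filtering records where score >= 60:
  Frank (score=53) -> no
  Uma (score=64) -> YES
  Bob (score=53) -> no
  Olivia (score=90) -> YES
  Eve (score=82) -> YES
  Hank (score=83) -> YES
  Yara (score=53) -> no


ANSWER: Uma, Olivia, Eve, Hank
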